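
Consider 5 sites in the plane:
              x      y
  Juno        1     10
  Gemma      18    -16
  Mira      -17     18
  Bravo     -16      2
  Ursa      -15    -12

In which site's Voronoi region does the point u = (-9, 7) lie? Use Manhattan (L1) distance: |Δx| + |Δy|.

Bravo

d(u, Juno) = |-9−1| + |7−10| = 10 + 3 = 13
d(u, Gemma) = |-9−18| + |7−(-16)| = 27 + 23 = 50
d(u, Mira) = |-9−(-17)| + |7−18| = 8 + 11 = 19
d(u, Bravo) = |-9−(-16)| + |7−2| = 7 + 5 = 12
d(u, Ursa) = |-9−(-15)| + |7−(-12)| = 6 + 19 = 25
Minimum is at Bravo.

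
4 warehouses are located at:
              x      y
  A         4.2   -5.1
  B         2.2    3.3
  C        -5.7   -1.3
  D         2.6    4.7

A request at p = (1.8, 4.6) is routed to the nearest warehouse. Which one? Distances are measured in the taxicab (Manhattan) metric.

d(p,A) = |1.8−4.2| + |4.6−(-5.1)| = 2.4 + 9.7 = 12.1
d(p,B) = |1.8−2.2| + |4.6−3.3| = 0.4 + 1.3 = 1.7
d(p,C) = |1.8−(-5.7)| + |4.6−(-1.3)| = 7.5 + 5.9 = 13.4
d(p,D) = |1.8−2.6| + |4.6−4.7| = 0.8 + 0.1 = 0.9
D is nearest.

D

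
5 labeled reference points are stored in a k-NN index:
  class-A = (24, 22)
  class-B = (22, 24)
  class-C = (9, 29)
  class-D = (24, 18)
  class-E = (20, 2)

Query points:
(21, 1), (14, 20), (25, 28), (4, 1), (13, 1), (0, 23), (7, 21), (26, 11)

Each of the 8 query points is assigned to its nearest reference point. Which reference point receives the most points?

(21, 1) — d² to each: class-A:450, class-B:530, class-C:928, class-D:298, class-E:2 → nearest is class-E
(14, 20) — d² to each: class-A:104, class-B:80, class-C:106, class-D:104, class-E:360 → nearest is class-B
(25, 28) — d² to each: class-A:37, class-B:25, class-C:257, class-D:101, class-E:701 → nearest is class-B
(4, 1) — d² to each: class-A:841, class-B:853, class-C:809, class-D:689, class-E:257 → nearest is class-E
(13, 1) — d² to each: class-A:562, class-B:610, class-C:800, class-D:410, class-E:50 → nearest is class-E
(0, 23) — d² to each: class-A:577, class-B:485, class-C:117, class-D:601, class-E:841 → nearest is class-C
(7, 21) — d² to each: class-A:290, class-B:234, class-C:68, class-D:298, class-E:530 → nearest is class-C
(26, 11) — d² to each: class-A:125, class-B:185, class-C:613, class-D:53, class-E:117 → nearest is class-D
Tally — class-B:2, class-C:2, class-D:1, class-E:3. class-E captures the most (3).

class-E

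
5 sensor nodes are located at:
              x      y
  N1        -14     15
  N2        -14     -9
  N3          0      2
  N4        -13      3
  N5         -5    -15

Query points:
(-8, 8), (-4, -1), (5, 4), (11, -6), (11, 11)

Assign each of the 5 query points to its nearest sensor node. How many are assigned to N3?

(-8, 8) — d² to each: N1:85, N2:325, N3:100, N4:50, N5:538 → nearest is N4
(-4, -1) — d² to each: N1:356, N2:164, N3:25, N4:97, N5:197 → nearest is N3
(5, 4) — d² to each: N1:482, N2:530, N3:29, N4:325, N5:461 → nearest is N3
(11, -6) — d² to each: N1:1066, N2:634, N3:185, N4:657, N5:337 → nearest is N3
(11, 11) — d² to each: N1:641, N2:1025, N3:202, N4:640, N5:932 → nearest is N3
4 of the 5 points have N3 as nearest.

4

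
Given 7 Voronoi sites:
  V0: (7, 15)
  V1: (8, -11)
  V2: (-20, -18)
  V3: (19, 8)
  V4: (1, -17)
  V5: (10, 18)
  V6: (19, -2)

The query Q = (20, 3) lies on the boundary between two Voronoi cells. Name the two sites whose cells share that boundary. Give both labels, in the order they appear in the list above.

V3 and V6

Squared distances from Q to each site:
|QV0|² = 169 + 144 = 313
|QV1|² = 144 + 196 = 340
|QV2|² = 1600 + 441 = 2041
|QV3|² = 1 + 25 = 26
|QV4|² = 361 + 400 = 761
|QV5|² = 100 + 225 = 325
|QV6|² = 1 + 25 = 26
Q is equidistant from V3 and V6 (both at squared distance 26), and every other site is strictly farther — so Q lies on the V3–V6 Voronoi edge.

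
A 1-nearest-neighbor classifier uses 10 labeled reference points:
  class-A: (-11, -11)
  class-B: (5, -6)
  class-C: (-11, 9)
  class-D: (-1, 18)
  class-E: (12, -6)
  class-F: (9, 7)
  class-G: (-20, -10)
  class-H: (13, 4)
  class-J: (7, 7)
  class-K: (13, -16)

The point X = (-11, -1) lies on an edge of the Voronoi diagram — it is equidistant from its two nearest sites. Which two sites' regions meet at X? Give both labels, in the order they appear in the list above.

Squared distances from X to each site:
d²(X, class-A) = 0 + 100 = 100
d²(X, class-B) = 256 + 25 = 281
d²(X, class-C) = 0 + 100 = 100
d²(X, class-D) = 100 + 361 = 461
d²(X, class-E) = 529 + 25 = 554
d²(X, class-F) = 400 + 64 = 464
d²(X, class-G) = 81 + 81 = 162
d²(X, class-H) = 576 + 25 = 601
d²(X, class-J) = 324 + 64 = 388
d²(X, class-K) = 576 + 225 = 801
X is equidistant from class-A and class-C (both at squared distance 100), and every other site is strictly farther — so X lies on the class-A–class-C Voronoi edge.

class-A and class-C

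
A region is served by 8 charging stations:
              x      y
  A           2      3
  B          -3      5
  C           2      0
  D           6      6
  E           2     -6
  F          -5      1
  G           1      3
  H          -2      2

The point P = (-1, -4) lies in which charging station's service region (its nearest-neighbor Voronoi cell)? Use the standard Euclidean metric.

Compare squared distances (the ordering matches that of the actual distances):
|PA|² = (-1−2)² + (-4−3)² = 9 + 49 = 58
|PB|² = (-1−(-3))² + (-4−5)² = 4 + 81 = 85
|PC|² = (-1−2)² + (-4−0)² = 9 + 16 = 25
|PD|² = (-1−6)² + (-4−6)² = 49 + 100 = 149
|PE|² = (-1−2)² + (-4−(-6))² = 9 + 4 = 13
|PF|² = (-1−(-5))² + (-4−1)² = 16 + 25 = 41
|PG|² = (-1−1)² + (-4−3)² = 4 + 49 = 53
|PH|² = (-1−(-2))² + (-4−2)² = 1 + 36 = 37
E is nearest.

E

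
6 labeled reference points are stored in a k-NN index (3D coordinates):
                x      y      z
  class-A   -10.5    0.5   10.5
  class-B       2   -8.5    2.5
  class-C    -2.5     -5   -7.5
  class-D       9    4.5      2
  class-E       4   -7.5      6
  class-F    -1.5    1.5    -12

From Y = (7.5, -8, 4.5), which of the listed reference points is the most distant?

Since √ is increasing, it suffices to compare squared distances:
d²(Y, class-A) = (7.5−(-10.5))² + (-8−0.5)² + (4.5−10.5)² = 324 + 72.25 + 36 = 432.25
d²(Y, class-B) = (7.5−2)² + (-8−(-8.5))² + (4.5−2.5)² = 30.25 + 0.25 + 4 = 34.5
d²(Y, class-C) = (7.5−(-2.5))² + (-8−(-5))² + (4.5−(-7.5))² = 100 + 9 + 144 = 253
d²(Y, class-D) = (7.5−9)² + (-8−4.5)² + (4.5−2)² = 2.25 + 156.25 + 6.25 = 164.75
d²(Y, class-E) = (7.5−4)² + (-8−(-7.5))² + (4.5−6)² = 12.25 + 0.25 + 2.25 = 14.75
d²(Y, class-F) = (7.5−(-1.5))² + (-8−1.5)² + (4.5−(-12))² = 81 + 90.25 + 272.25 = 443.5
The largest is to class-F.

class-F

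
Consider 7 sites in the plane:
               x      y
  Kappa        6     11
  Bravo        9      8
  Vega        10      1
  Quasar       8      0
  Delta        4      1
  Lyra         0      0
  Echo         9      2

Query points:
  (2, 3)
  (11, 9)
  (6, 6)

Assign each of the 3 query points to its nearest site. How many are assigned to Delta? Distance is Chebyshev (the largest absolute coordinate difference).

1

(2, 3) — d to each: Kappa:8, Bravo:7, Vega:8, Quasar:6, Delta:2, Lyra:3, Echo:7 → nearest is Delta
(11, 9) — d to each: Kappa:5, Bravo:2, Vega:8, Quasar:9, Delta:8, Lyra:11, Echo:7 → nearest is Bravo
(6, 6) — d to each: Kappa:5, Bravo:3, Vega:5, Quasar:6, Delta:5, Lyra:6, Echo:4 → nearest is Bravo
1 of the 3 points has Delta as nearest.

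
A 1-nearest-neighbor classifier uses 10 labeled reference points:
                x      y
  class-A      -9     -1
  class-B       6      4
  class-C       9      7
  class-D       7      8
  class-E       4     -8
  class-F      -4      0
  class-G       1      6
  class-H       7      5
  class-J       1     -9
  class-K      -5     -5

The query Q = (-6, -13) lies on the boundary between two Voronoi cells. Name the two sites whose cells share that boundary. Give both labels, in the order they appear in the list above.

Squared distances from Q to each site:
d²(Q, class-A) = (-6−(-9))² + (-13−(-1))² = 9 + 144 = 153
d²(Q, class-B) = (-6−6)² + (-13−4)² = 144 + 289 = 433
d²(Q, class-C) = (-6−9)² + (-13−7)² = 225 + 400 = 625
d²(Q, class-D) = (-6−7)² + (-13−8)² = 169 + 441 = 610
d²(Q, class-E) = (-6−4)² + (-13−(-8))² = 100 + 25 = 125
d²(Q, class-F) = (-6−(-4))² + (-13−0)² = 4 + 169 = 173
d²(Q, class-G) = (-6−1)² + (-13−6)² = 49 + 361 = 410
d²(Q, class-H) = (-6−7)² + (-13−5)² = 169 + 324 = 493
d²(Q, class-J) = (-6−1)² + (-13−(-9))² = 49 + 16 = 65
d²(Q, class-K) = (-6−(-5))² + (-13−(-5))² = 1 + 64 = 65
Q is equidistant from class-J and class-K (both at squared distance 65), and every other site is strictly farther — so Q lies on the class-J–class-K Voronoi edge.

class-J and class-K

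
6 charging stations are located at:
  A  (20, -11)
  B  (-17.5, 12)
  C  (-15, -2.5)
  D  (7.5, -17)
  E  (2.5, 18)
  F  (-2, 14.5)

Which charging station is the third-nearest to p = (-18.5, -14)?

D

Squared Euclidean distances:
|pA|² = (-18.5−20)² + (-14−(-11))² = 1482.25 + 9 = 1491.25
|pB|² = (-18.5−(-17.5))² + (-14−12)² = 1 + 676 = 677
|pC|² = (-18.5−(-15))² + (-14−(-2.5))² = 12.25 + 132.25 = 144.5
|pD|² = (-18.5−7.5)² + (-14−(-17))² = 676 + 9 = 685
|pE|² = (-18.5−2.5)² + (-14−18)² = 441 + 1024 = 1465
|pF|² = (-18.5−(-2))² + (-14−14.5)² = 272.25 + 812.25 = 1084.5
Sorted ascending: C, B, D, F, … — the third-nearest is D.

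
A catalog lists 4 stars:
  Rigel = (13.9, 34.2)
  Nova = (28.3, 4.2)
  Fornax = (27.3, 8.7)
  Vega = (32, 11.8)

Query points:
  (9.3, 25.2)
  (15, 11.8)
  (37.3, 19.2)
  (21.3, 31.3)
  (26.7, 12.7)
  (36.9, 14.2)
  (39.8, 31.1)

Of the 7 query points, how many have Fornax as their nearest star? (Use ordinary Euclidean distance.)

2

(9.3, 25.2) — d² to each: Rigel:102.16, Nova:802, Fornax:596.25, Vega:694.85 → nearest is Rigel
(15, 11.8) — d² to each: Rigel:502.97, Nova:234.65, Fornax:160.9, Vega:289 → nearest is Fornax
(37.3, 19.2) — d² to each: Rigel:772.56, Nova:306, Fornax:210.25, Vega:82.85 → nearest is Vega
(21.3, 31.3) — d² to each: Rigel:63.17, Nova:783.41, Fornax:546.76, Vega:494.74 → nearest is Rigel
(26.7, 12.7) — d² to each: Rigel:626.09, Nova:74.81, Fornax:16.36, Vega:28.9 → nearest is Fornax
(36.9, 14.2) — d² to each: Rigel:929, Nova:173.96, Fornax:122.41, Vega:29.77 → nearest is Vega
(39.8, 31.1) — d² to each: Rigel:680.42, Nova:855.86, Fornax:658.01, Vega:433.33 → nearest is Vega
2 of the 7 points have Fornax as nearest.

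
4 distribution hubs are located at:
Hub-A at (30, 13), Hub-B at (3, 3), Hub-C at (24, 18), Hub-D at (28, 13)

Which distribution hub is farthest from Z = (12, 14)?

Hub-A

Squared Euclidean distances:
d²(Z, Hub-A) = (12−30)² + (14−13)² = 324 + 1 = 325
d²(Z, Hub-B) = (12−3)² + (14−3)² = 81 + 121 = 202
d²(Z, Hub-C) = (12−24)² + (14−18)² = 144 + 16 = 160
d²(Z, Hub-D) = (12−28)² + (14−13)² = 256 + 1 = 257
The largest is to Hub-A.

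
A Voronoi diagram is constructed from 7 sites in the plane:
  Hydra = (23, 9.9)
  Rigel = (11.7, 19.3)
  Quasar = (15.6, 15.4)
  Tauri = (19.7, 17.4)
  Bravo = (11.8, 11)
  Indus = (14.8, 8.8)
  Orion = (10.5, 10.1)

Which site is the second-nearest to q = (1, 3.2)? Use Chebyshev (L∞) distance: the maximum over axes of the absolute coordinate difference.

d(q, Hydra) = max(22, 6.7) = 22
d(q, Rigel) = max(10.7, 16.1) = 16.1
d(q, Quasar) = max(14.6, 12.2) = 14.6
d(q, Tauri) = max(18.7, 14.2) = 18.7
d(q, Bravo) = max(10.8, 7.8) = 10.8
d(q, Indus) = max(13.8, 5.6) = 13.8
d(q, Orion) = max(9.5, 6.9) = 9.5
Sorted ascending: Orion, Bravo, Indus, … — the second-nearest is Bravo.

Bravo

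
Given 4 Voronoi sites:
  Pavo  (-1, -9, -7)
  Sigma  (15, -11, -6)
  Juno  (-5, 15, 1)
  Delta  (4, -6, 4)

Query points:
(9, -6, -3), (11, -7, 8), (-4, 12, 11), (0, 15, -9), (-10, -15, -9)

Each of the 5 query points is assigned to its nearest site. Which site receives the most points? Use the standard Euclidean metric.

(9, -6, -3) — d² to each: Pavo:125, Sigma:70, Juno:653, Delta:74 → nearest is Sigma
(11, -7, 8) — d² to each: Pavo:373, Sigma:228, Juno:789, Delta:66 → nearest is Delta
(-4, 12, 11) — d² to each: Pavo:774, Sigma:1179, Juno:110, Delta:437 → nearest is Juno
(0, 15, -9) — d² to each: Pavo:581, Sigma:910, Juno:125, Delta:626 → nearest is Juno
(-10, -15, -9) — d² to each: Pavo:121, Sigma:650, Juno:1025, Delta:446 → nearest is Pavo
Tally — Pavo:1, Sigma:1, Juno:2, Delta:1. Juno captures the most (2).

Juno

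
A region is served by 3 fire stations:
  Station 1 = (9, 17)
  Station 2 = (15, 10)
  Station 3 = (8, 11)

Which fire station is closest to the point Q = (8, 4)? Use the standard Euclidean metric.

Since √ is increasing, it suffices to compare squared distances:
d²(Q, Station 1) = (8−9)² + (4−17)² = 1 + 169 = 170
d²(Q, Station 2) = (8−15)² + (4−10)² = 49 + 36 = 85
d²(Q, Station 3) = (8−8)² + (4−11)² = 0 + 49 = 49
The smallest is to Station 3, so Q lies in the Voronoi region of Station 3.

Station 3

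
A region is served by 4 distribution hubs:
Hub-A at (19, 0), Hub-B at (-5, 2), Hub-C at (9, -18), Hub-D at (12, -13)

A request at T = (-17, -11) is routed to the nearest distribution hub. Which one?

Squared Euclidean distances:
d²(T, Hub-A) = 1296 + 121 = 1417
d²(T, Hub-B) = 144 + 169 = 313
d²(T, Hub-C) = 676 + 49 = 725
d²(T, Hub-D) = 841 + 4 = 845
Minimum is at Hub-B.

Hub-B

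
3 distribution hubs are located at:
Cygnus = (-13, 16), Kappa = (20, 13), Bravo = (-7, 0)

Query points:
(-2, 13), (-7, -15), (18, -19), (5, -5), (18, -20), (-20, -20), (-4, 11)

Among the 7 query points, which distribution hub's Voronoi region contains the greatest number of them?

(-2, 13) — d² to each: Cygnus:130, Kappa:484, Bravo:194 → nearest is Cygnus
(-7, -15) — d² to each: Cygnus:997, Kappa:1513, Bravo:225 → nearest is Bravo
(18, -19) — d² to each: Cygnus:2186, Kappa:1028, Bravo:986 → nearest is Bravo
(5, -5) — d² to each: Cygnus:765, Kappa:549, Bravo:169 → nearest is Bravo
(18, -20) — d² to each: Cygnus:2257, Kappa:1093, Bravo:1025 → nearest is Bravo
(-20, -20) — d² to each: Cygnus:1345, Kappa:2689, Bravo:569 → nearest is Bravo
(-4, 11) — d² to each: Cygnus:106, Kappa:580, Bravo:130 → nearest is Cygnus
Tally — Cygnus:2, Bravo:5. Bravo captures the most (5).

Bravo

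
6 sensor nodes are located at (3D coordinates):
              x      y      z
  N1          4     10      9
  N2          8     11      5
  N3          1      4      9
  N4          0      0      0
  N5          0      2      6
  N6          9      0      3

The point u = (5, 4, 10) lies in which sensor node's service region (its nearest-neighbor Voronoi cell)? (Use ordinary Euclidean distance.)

Since √ is increasing, it suffices to compare squared distances:
|uN1|² = (5−4)² + (4−10)² + (10−9)² = 1 + 36 + 1 = 38
|uN2|² = (5−8)² + (4−11)² + (10−5)² = 9 + 49 + 25 = 83
|uN3|² = (5−1)² + (4−4)² + (10−9)² = 16 + 0 + 1 = 17
|uN4|² = (5−0)² + (4−0)² + (10−0)² = 25 + 16 + 100 = 141
|uN5|² = (5−0)² + (4−2)² + (10−6)² = 25 + 4 + 16 = 45
|uN6|² = (5−9)² + (4−0)² + (10−3)² = 16 + 16 + 49 = 81
The smallest is to N3, so u lies in the Voronoi region of N3.

N3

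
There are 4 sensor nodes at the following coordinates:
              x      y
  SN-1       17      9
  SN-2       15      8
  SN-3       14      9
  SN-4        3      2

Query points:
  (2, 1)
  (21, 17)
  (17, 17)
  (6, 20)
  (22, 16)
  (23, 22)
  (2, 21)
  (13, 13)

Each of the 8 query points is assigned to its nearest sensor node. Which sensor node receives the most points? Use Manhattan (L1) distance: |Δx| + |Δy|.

SN-1

(2, 1) — d to each: SN-1:23, SN-2:20, SN-3:20, SN-4:2 → nearest is SN-4
(21, 17) — d to each: SN-1:12, SN-2:15, SN-3:15, SN-4:33 → nearest is SN-1
(17, 17) — d to each: SN-1:8, SN-2:11, SN-3:11, SN-4:29 → nearest is SN-1
(6, 20) — d to each: SN-1:22, SN-2:21, SN-3:19, SN-4:21 → nearest is SN-3
(22, 16) — d to each: SN-1:12, SN-2:15, SN-3:15, SN-4:33 → nearest is SN-1
(23, 22) — d to each: SN-1:19, SN-2:22, SN-3:22, SN-4:40 → nearest is SN-1
(2, 21) — d to each: SN-1:27, SN-2:26, SN-3:24, SN-4:20 → nearest is SN-4
(13, 13) — d to each: SN-1:8, SN-2:7, SN-3:5, SN-4:21 → nearest is SN-3
Tally — SN-1:4, SN-3:2, SN-4:2. SN-1 captures the most (4).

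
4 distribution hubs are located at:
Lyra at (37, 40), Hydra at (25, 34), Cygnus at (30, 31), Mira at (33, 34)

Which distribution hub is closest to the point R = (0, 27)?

Hydra

Since √ is increasing, it suffices to compare squared distances:
d²(R, Lyra) = 1369 + 169 = 1538
d²(R, Hydra) = 625 + 49 = 674
d²(R, Cygnus) = 900 + 16 = 916
d²(R, Mira) = 1089 + 49 = 1138
Minimum is at Hydra.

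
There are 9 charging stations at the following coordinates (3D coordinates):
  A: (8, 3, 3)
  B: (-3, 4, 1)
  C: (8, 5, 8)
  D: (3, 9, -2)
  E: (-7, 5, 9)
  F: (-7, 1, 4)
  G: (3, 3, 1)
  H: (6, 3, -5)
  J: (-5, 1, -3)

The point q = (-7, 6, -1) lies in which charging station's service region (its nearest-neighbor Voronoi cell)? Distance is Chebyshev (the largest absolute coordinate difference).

B

d(q,A) = max(15, 3, 4) = 15
d(q,B) = max(4, 2, 2) = 4
d(q,C) = max(15, 1, 9) = 15
d(q,D) = max(10, 3, 1) = 10
d(q,E) = max(0, 1, 10) = 10
d(q,F) = max(0, 5, 5) = 5
d(q,G) = max(10, 3, 2) = 10
d(q,H) = max(13, 3, 4) = 13
d(q,J) = max(2, 5, 2) = 5
B is nearest.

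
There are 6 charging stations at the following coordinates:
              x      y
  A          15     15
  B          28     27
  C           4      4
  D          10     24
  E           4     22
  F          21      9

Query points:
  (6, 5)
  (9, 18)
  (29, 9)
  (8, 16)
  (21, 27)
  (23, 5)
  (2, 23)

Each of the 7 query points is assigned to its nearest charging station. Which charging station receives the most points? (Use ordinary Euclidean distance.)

F

(6, 5) — d² to each: A:181, B:968, C:5, D:377, E:293, F:241 → nearest is C
(9, 18) — d² to each: A:45, B:442, C:221, D:37, E:41, F:225 → nearest is D
(29, 9) — d² to each: A:232, B:325, C:650, D:586, E:794, F:64 → nearest is F
(8, 16) — d² to each: A:50, B:521, C:160, D:68, E:52, F:218 → nearest is A
(21, 27) — d² to each: A:180, B:49, C:818, D:130, E:314, F:324 → nearest is B
(23, 5) — d² to each: A:164, B:509, C:362, D:530, E:650, F:20 → nearest is F
(2, 23) — d² to each: A:233, B:692, C:365, D:65, E:5, F:557 → nearest is E
Tally — A:1, B:1, C:1, D:1, E:1, F:2. F captures the most (2).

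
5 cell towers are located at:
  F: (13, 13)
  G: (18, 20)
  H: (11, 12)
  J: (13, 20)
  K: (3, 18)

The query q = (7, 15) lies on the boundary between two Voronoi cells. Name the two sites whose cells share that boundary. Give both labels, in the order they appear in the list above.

H and K

Squared distances from q to each site:
|qF|² = (7−13)² + (15−13)² = 36 + 4 = 40
|qG|² = (7−18)² + (15−20)² = 121 + 25 = 146
|qH|² = (7−11)² + (15−12)² = 16 + 9 = 25
|qJ|² = (7−13)² + (15−20)² = 36 + 25 = 61
|qK|² = (7−3)² + (15−18)² = 16 + 9 = 25
q is equidistant from H and K (both at squared distance 25), and every other site is strictly farther — so q lies on the H–K Voronoi edge.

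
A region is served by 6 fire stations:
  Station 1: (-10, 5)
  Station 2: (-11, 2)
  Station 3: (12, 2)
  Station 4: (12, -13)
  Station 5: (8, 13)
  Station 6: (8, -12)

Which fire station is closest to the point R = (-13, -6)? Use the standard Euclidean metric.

Station 2

Compare squared distances (the ordering matches that of the actual distances):
d²(R, Station 1) = 9 + 121 = 130
d²(R, Station 2) = 4 + 64 = 68
d²(R, Station 3) = 625 + 64 = 689
d²(R, Station 4) = 625 + 49 = 674
d²(R, Station 5) = 441 + 361 = 802
d²(R, Station 6) = 441 + 36 = 477
The smallest is to Station 2, so R lies in the Voronoi region of Station 2.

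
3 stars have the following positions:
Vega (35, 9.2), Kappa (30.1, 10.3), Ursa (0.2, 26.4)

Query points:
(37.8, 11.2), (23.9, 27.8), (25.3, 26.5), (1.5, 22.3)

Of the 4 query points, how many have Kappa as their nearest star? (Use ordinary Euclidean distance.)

(37.8, 11.2) — d² to each: Vega:11.84, Kappa:60.1, Ursa:1644.8 → nearest is Vega
(23.9, 27.8) — d² to each: Vega:469.17, Kappa:344.69, Ursa:563.65 → nearest is Kappa
(25.3, 26.5) — d² to each: Vega:393.38, Kappa:285.48, Ursa:630.02 → nearest is Kappa
(1.5, 22.3) — d² to each: Vega:1293.86, Kappa:961.96, Ursa:18.5 → nearest is Ursa
2 of the 4 points have Kappa as nearest.

2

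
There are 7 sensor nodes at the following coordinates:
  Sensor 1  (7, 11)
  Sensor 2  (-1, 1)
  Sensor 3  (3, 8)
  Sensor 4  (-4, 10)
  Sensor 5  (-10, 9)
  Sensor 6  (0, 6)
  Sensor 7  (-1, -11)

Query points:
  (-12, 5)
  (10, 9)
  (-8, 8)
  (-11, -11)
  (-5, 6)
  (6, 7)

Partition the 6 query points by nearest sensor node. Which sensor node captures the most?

Sensor 5

(-12, 5) — d² to each: Sensor 1:397, Sensor 2:137, Sensor 3:234, Sensor 4:89, Sensor 5:20, Sensor 6:145, Sensor 7:377 → nearest is Sensor 5
(10, 9) — d² to each: Sensor 1:13, Sensor 2:185, Sensor 3:50, Sensor 4:197, Sensor 5:400, Sensor 6:109, Sensor 7:521 → nearest is Sensor 1
(-8, 8) — d² to each: Sensor 1:234, Sensor 2:98, Sensor 3:121, Sensor 4:20, Sensor 5:5, Sensor 6:68, Sensor 7:410 → nearest is Sensor 5
(-11, -11) — d² to each: Sensor 1:808, Sensor 2:244, Sensor 3:557, Sensor 4:490, Sensor 5:401, Sensor 6:410, Sensor 7:100 → nearest is Sensor 7
(-5, 6) — d² to each: Sensor 1:169, Sensor 2:41, Sensor 3:68, Sensor 4:17, Sensor 5:34, Sensor 6:25, Sensor 7:305 → nearest is Sensor 4
(6, 7) — d² to each: Sensor 1:17, Sensor 2:85, Sensor 3:10, Sensor 4:109, Sensor 5:260, Sensor 6:37, Sensor 7:373 → nearest is Sensor 3
Tally — Sensor 1:1, Sensor 3:1, Sensor 4:1, Sensor 5:2, Sensor 7:1. Sensor 5 captures the most (2).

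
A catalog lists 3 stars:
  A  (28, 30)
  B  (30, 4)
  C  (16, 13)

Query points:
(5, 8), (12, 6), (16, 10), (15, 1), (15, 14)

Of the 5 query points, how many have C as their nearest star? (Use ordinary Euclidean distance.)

(5, 8) — d² to each: A:1013, B:641, C:146 → nearest is C
(12, 6) — d² to each: A:832, B:328, C:65 → nearest is C
(16, 10) — d² to each: A:544, B:232, C:9 → nearest is C
(15, 1) — d² to each: A:1010, B:234, C:145 → nearest is C
(15, 14) — d² to each: A:425, B:325, C:2 → nearest is C
5 of the 5 points have C as nearest.

5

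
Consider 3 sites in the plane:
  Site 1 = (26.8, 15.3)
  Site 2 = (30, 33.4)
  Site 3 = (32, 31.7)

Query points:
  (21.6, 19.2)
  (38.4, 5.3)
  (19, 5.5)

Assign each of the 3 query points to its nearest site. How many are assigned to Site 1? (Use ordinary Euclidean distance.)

(21.6, 19.2) — d² to each: Site 1:42.25, Site 2:272.2, Site 3:264.41 → nearest is Site 1
(38.4, 5.3) — d² to each: Site 1:234.56, Site 2:860.17, Site 3:737.92 → nearest is Site 1
(19, 5.5) — d² to each: Site 1:156.88, Site 2:899.41, Site 3:855.44 → nearest is Site 1
3 of the 3 points have Site 1 as nearest.

3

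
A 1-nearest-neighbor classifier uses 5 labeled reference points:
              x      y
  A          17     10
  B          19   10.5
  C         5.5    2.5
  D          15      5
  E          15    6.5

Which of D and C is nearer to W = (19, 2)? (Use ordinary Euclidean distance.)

D

Compare squared distances:
|WD|² = (19−15)² + (2−5)² = 16 + 9 = 25
|WC|² = (19−5.5)² + (2−2.5)² = 182.25 + 0.25 = 182.5
25 < 182.5, so D is closer.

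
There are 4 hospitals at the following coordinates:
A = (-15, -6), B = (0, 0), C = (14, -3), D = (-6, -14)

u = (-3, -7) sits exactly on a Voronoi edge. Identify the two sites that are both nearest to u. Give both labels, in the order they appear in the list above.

Squared distances from u to each site:
|uA|² = (-3−(-15))² + (-7−(-6))² = 144 + 1 = 145
|uB|² = (-3−0)² + (-7−0)² = 9 + 49 = 58
|uC|² = (-3−14)² + (-7−(-3))² = 289 + 16 = 305
|uD|² = (-3−(-6))² + (-7−(-14))² = 9 + 49 = 58
u is equidistant from B and D (both at squared distance 58), and every other site is strictly farther — so u lies on the B–D Voronoi edge.

B and D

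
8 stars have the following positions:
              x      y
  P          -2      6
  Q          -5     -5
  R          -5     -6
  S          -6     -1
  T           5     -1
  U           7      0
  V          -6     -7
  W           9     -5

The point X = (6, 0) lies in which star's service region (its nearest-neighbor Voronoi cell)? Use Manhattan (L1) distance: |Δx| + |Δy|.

d(X,P) = |6−(-2)| + |0−6| = 8 + 6 = 14
d(X,Q) = |6−(-5)| + |0−(-5)| = 11 + 5 = 16
d(X,R) = |6−(-5)| + |0−(-6)| = 11 + 6 = 17
d(X,S) = |6−(-6)| + |0−(-1)| = 12 + 1 = 13
d(X,T) = |6−5| + |0−(-1)| = 1 + 1 = 2
d(X,U) = |6−7| + |0−0| = 1 + 0 = 1
d(X,V) = |6−(-6)| + |0−(-7)| = 12 + 7 = 19
d(X,W) = |6−9| + |0−(-5)| = 3 + 5 = 8
Minimum is at U.

U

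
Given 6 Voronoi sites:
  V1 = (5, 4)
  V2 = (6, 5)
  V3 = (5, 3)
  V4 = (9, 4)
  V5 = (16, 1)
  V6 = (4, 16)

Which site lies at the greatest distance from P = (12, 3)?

Since √ is increasing, it suffices to compare squared distances:
|PV1|² = (12−5)² + (3−4)² = 49 + 1 = 50
|PV2|² = (12−6)² + (3−5)² = 36 + 4 = 40
|PV3|² = (12−5)² + (3−3)² = 49 + 0 = 49
|PV4|² = (12−9)² + (3−4)² = 9 + 1 = 10
|PV5|² = (12−16)² + (3−1)² = 16 + 4 = 20
|PV6|² = (12−4)² + (3−16)² = 64 + 169 = 233
The largest is to V6.

V6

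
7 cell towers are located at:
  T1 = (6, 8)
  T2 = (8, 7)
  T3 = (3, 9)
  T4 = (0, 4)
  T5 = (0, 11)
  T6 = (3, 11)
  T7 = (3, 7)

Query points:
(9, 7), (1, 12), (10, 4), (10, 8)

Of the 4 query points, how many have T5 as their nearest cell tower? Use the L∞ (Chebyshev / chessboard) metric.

1

(9, 7) — d to each: T1:3, T2:1, T3:6, T4:9, T5:9, T6:6, T7:6 → nearest is T2
(1, 12) — d to each: T1:5, T2:7, T3:3, T4:8, T5:1, T6:2, T7:5 → nearest is T5
(10, 4) — d to each: T1:4, T2:3, T3:7, T4:10, T5:10, T6:7, T7:7 → nearest is T2
(10, 8) — d to each: T1:4, T2:2, T3:7, T4:10, T5:10, T6:7, T7:7 → nearest is T2
1 of the 4 points has T5 as nearest.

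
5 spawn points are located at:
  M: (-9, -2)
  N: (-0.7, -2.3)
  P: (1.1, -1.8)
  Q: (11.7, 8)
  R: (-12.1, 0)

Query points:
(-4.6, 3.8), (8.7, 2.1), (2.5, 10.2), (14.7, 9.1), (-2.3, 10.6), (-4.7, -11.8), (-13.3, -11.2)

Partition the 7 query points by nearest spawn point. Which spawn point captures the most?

(-4.6, 3.8) — d² to each: M:53, N:52.42, P:63.85, Q:283.33, R:70.69 → nearest is N
(8.7, 2.1) — d² to each: M:330.1, N:107.72, P:72.97, Q:43.81, R:437.05 → nearest is Q
(2.5, 10.2) — d² to each: M:281.09, N:166.49, P:145.96, Q:89.48, R:317.2 → nearest is Q
(14.7, 9.1) — d² to each: M:684.9, N:367.12, P:303.77, Q:10.21, R:801.05 → nearest is Q
(-2.3, 10.6) — d² to each: M:203.65, N:168.97, P:165.32, Q:202.76, R:208.4 → nearest is P
(-4.7, -11.8) — d² to each: M:114.53, N:106.25, P:133.64, Q:661, R:194 → nearest is N
(-13.3, -11.2) — d² to each: M:103.13, N:237.97, P:295.72, Q:993.64, R:126.88 → nearest is M
Tally — M:1, N:2, P:1, Q:3. Q captures the most (3).

Q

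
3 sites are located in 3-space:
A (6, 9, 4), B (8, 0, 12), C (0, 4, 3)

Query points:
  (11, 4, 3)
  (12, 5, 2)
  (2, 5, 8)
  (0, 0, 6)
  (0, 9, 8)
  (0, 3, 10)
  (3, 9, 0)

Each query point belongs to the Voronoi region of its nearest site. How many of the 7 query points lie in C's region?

(11, 4, 3) — d² to each: A:51, B:106, C:121 → nearest is A
(12, 5, 2) — d² to each: A:56, B:141, C:146 → nearest is A
(2, 5, 8) — d² to each: A:48, B:77, C:30 → nearest is C
(0, 0, 6) — d² to each: A:121, B:100, C:25 → nearest is C
(0, 9, 8) — d² to each: A:52, B:161, C:50 → nearest is C
(0, 3, 10) — d² to each: A:108, B:77, C:50 → nearest is C
(3, 9, 0) — d² to each: A:25, B:250, C:43 → nearest is A
4 of the 7 points have C as nearest.

4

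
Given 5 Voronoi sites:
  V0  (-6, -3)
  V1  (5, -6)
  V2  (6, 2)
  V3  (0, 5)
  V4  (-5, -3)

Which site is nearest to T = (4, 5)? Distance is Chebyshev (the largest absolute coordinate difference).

d(T,V0) = max(10, 8) = 10
d(T,V1) = max(1, 11) = 11
d(T,V2) = max(2, 3) = 3
d(T,V3) = max(4, 0) = 4
d(T,V4) = max(9, 8) = 9
V2 is nearest.

V2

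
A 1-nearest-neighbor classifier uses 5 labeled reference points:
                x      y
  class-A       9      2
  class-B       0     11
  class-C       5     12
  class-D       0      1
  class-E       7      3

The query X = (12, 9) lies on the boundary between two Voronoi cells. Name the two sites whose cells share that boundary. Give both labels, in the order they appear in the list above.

class-A and class-C

Squared distances from X to each site:
d²(X, class-A) = (12−9)² + (9−2)² = 9 + 49 = 58
d²(X, class-B) = (12−0)² + (9−11)² = 144 + 4 = 148
d²(X, class-C) = (12−5)² + (9−12)² = 49 + 9 = 58
d²(X, class-D) = (12−0)² + (9−1)² = 144 + 64 = 208
d²(X, class-E) = (12−7)² + (9−3)² = 25 + 36 = 61
X is equidistant from class-A and class-C (both at squared distance 58), and every other site is strictly farther — so X lies on the class-A–class-C Voronoi edge.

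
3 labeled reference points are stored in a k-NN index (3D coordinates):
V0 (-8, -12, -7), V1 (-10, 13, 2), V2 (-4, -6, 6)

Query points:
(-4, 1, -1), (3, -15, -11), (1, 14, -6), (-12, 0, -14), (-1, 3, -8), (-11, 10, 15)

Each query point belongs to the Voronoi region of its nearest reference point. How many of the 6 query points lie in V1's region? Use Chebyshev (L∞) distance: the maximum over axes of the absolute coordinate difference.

(-4, 1, -1) — d to each: V0:13, V1:12, V2:7 → nearest is V2
(3, -15, -11) — d to each: V0:11, V1:28, V2:17 → nearest is V0
(1, 14, -6) — d to each: V0:26, V1:11, V2:20 → nearest is V1
(-12, 0, -14) — d to each: V0:12, V1:16, V2:20 → nearest is V0
(-1, 3, -8) — d to each: V0:15, V1:10, V2:14 → nearest is V1
(-11, 10, 15) — d to each: V0:22, V1:13, V2:16 → nearest is V1
3 of the 6 points have V1 as nearest.

3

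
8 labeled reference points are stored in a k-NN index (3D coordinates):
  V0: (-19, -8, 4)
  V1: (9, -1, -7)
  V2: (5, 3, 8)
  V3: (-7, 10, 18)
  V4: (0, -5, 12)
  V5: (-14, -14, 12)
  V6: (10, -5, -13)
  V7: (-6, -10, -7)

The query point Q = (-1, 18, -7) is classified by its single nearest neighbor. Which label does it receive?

V1

Compare squared distances (the ordering matches that of the actual distances):
|QV0|² = (-1−(-19))² + (18−(-8))² + (-7−4)² = 324 + 676 + 121 = 1121
|QV1|² = (-1−9)² + (18−(-1))² + (-7−(-7))² = 100 + 361 + 0 = 461
|QV2|² = (-1−5)² + (18−3)² + (-7−8)² = 36 + 225 + 225 = 486
|QV3|² = (-1−(-7))² + (18−10)² + (-7−18)² = 36 + 64 + 625 = 725
|QV4|² = (-1−0)² + (18−(-5))² + (-7−12)² = 1 + 529 + 361 = 891
|QV5|² = (-1−(-14))² + (18−(-14))² + (-7−12)² = 169 + 1024 + 361 = 1554
|QV6|² = (-1−10)² + (18−(-5))² + (-7−(-13))² = 121 + 529 + 36 = 686
|QV7|² = (-1−(-6))² + (18−(-10))² + (-7−(-7))² = 25 + 784 + 0 = 809
The smallest is to V1, so Q lies in the Voronoi region of V1.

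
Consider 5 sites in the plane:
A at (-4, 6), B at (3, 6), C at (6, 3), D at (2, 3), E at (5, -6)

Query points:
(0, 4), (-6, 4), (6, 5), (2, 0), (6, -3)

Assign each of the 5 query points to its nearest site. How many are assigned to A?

1

(0, 4) — d² to each: A:20, B:13, C:37, D:5, E:125 → nearest is D
(-6, 4) — d² to each: A:8, B:85, C:145, D:65, E:221 → nearest is A
(6, 5) — d² to each: A:101, B:10, C:4, D:20, E:122 → nearest is C
(2, 0) — d² to each: A:72, B:37, C:25, D:9, E:45 → nearest is D
(6, -3) — d² to each: A:181, B:90, C:36, D:52, E:10 → nearest is E
1 of the 5 points has A as nearest.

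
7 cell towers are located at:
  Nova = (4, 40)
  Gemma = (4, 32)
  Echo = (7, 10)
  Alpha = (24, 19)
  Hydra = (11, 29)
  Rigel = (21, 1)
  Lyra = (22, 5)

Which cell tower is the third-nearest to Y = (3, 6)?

Lyra

Squared Euclidean distances:
d²(Y, Nova) = (3−4)² + (6−40)² = 1 + 1156 = 1157
d²(Y, Gemma) = (3−4)² + (6−32)² = 1 + 676 = 677
d²(Y, Echo) = (3−7)² + (6−10)² = 16 + 16 = 32
d²(Y, Alpha) = (3−24)² + (6−19)² = 441 + 169 = 610
d²(Y, Hydra) = (3−11)² + (6−29)² = 64 + 529 = 593
d²(Y, Rigel) = (3−21)² + (6−1)² = 324 + 25 = 349
d²(Y, Lyra) = (3−22)² + (6−5)² = 361 + 1 = 362
Sorted ascending: Echo, Rigel, Lyra, Hydra, … — the third-nearest is Lyra.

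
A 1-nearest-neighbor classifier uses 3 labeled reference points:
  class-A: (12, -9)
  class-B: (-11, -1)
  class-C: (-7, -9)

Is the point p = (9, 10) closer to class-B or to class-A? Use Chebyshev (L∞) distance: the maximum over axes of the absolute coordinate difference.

class-A

d(p, class-B) = max(20, 11) = 20
d(p, class-A) = max(3, 19) = 19
20 > 19, so class-A is closer.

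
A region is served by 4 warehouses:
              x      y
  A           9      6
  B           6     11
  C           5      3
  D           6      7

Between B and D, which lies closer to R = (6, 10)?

Compare squared distances:
|RB|² = (6−6)² + (10−11)² = 0 + 1 = 1
|RD|² = (6−6)² + (10−7)² = 0 + 9 = 9
1 < 9, so B is closer.

B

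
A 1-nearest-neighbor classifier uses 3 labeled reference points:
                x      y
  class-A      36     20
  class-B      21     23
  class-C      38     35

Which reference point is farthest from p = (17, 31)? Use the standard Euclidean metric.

Squared Euclidean distances:
d²(p, class-A) = 361 + 121 = 482
d²(p, class-B) = 16 + 64 = 80
d²(p, class-C) = 441 + 16 = 457
The largest is to class-A.

class-A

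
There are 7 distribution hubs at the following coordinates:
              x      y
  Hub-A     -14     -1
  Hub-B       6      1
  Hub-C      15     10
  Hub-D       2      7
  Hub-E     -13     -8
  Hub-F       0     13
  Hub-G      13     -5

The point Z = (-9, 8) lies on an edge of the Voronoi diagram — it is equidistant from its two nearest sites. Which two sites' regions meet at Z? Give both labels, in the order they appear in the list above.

Squared distances from Z to each site:
d²(Z, Hub-A) = 25 + 81 = 106
d²(Z, Hub-B) = 225 + 49 = 274
d²(Z, Hub-C) = 576 + 4 = 580
d²(Z, Hub-D) = 121 + 1 = 122
d²(Z, Hub-E) = 16 + 256 = 272
d²(Z, Hub-F) = 81 + 25 = 106
d²(Z, Hub-G) = 484 + 169 = 653
Z is equidistant from Hub-A and Hub-F (both at squared distance 106), and every other site is strictly farther — so Z lies on the Hub-A–Hub-F Voronoi edge.

Hub-A and Hub-F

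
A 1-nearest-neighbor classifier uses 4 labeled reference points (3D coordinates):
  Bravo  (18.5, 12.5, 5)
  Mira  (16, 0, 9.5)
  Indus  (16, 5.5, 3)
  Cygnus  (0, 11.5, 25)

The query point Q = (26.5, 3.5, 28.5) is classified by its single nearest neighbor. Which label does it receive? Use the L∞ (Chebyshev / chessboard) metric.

d(Q, Bravo) = max(8, 9, 23.5) = 23.5
d(Q, Mira) = max(10.5, 3.5, 19) = 19
d(Q, Indus) = max(10.5, 2, 25.5) = 25.5
d(Q, Cygnus) = max(26.5, 8, 3.5) = 26.5
Minimum is at Mira.

Mira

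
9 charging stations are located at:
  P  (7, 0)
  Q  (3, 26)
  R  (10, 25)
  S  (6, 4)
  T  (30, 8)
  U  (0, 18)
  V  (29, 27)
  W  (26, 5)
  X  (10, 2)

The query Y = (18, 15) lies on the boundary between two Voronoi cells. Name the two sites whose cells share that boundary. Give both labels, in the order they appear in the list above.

R and W

Squared distances from Y to each site:
|YP|² = 121 + 225 = 346
|YQ|² = 225 + 121 = 346
|YR|² = 64 + 100 = 164
|YS|² = 144 + 121 = 265
|YT|² = 144 + 49 = 193
|YU|² = 324 + 9 = 333
|YV|² = 121 + 144 = 265
|YW|² = 64 + 100 = 164
|YX|² = 64 + 169 = 233
Y is equidistant from R and W (both at squared distance 164), and every other site is strictly farther — so Y lies on the R–W Voronoi edge.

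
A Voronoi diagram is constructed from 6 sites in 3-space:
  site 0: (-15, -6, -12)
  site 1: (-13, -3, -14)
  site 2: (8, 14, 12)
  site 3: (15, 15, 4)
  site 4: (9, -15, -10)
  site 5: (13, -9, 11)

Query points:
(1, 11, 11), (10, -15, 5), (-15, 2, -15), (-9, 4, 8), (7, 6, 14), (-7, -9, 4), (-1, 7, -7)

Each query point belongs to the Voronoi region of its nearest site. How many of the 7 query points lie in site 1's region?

2

(1, 11, 11) — d² to each: site 0:1074, site 1:1017, site 2:59, site 3:261, site 4:1181, site 5:544 → nearest is site 2
(10, -15, 5) — d² to each: site 0:995, site 1:1034, site 2:894, site 3:926, site 4:226, site 5:81 → nearest is site 5
(-15, 2, -15) — d² to each: site 0:73, site 1:30, site 2:1402, site 3:1430, site 4:890, site 5:1581 → nearest is site 1
(-9, 4, 8) — d² to each: site 0:536, site 1:549, site 2:405, site 3:713, site 4:1009, site 5:662 → nearest is site 2
(7, 6, 14) — d² to each: site 0:1304, site 1:1265, site 2:69, site 3:245, site 4:1021, site 5:270 → nearest is site 2
(-7, -9, 4) — d² to each: site 0:329, site 1:396, site 2:818, site 3:1060, site 4:488, site 5:449 → nearest is site 0
(-1, 7, -7) — d² to each: site 0:390, site 1:293, site 2:491, site 3:441, site 4:593, site 5:776 → nearest is site 1
2 of the 7 points have site 1 as nearest.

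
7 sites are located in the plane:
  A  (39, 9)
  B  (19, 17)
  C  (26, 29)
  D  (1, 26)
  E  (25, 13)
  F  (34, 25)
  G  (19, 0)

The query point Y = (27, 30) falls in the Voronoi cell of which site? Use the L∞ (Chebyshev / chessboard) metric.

d(Y,A) = max(12, 21) = 21
d(Y,B) = max(8, 13) = 13
d(Y,C) = max(1, 1) = 1
d(Y,D) = max(26, 4) = 26
d(Y,E) = max(2, 17) = 17
d(Y,F) = max(7, 5) = 7
d(Y,G) = max(8, 30) = 30
Minimum is at C.

C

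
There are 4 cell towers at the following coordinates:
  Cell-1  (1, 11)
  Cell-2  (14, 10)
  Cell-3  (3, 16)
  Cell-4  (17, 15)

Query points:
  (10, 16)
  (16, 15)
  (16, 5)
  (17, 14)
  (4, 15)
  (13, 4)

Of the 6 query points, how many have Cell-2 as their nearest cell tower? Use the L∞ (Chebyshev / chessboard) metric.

(10, 16) — d to each: Cell-1:9, Cell-2:6, Cell-3:7, Cell-4:7 → nearest is Cell-2
(16, 15) — d to each: Cell-1:15, Cell-2:5, Cell-3:13, Cell-4:1 → nearest is Cell-4
(16, 5) — d to each: Cell-1:15, Cell-2:5, Cell-3:13, Cell-4:10 → nearest is Cell-2
(17, 14) — d to each: Cell-1:16, Cell-2:4, Cell-3:14, Cell-4:1 → nearest is Cell-4
(4, 15) — d to each: Cell-1:4, Cell-2:10, Cell-3:1, Cell-4:13 → nearest is Cell-3
(13, 4) — d to each: Cell-1:12, Cell-2:6, Cell-3:12, Cell-4:11 → nearest is Cell-2
3 of the 6 points have Cell-2 as nearest.

3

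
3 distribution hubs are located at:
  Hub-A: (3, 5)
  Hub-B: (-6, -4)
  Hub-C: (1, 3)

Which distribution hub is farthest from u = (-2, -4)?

Squared Euclidean distances:
d²(u, Hub-A) = (-2−3)² + (-4−5)² = 25 + 81 = 106
d²(u, Hub-B) = (-2−(-6))² + (-4−(-4))² = 16 + 0 = 16
d²(u, Hub-C) = (-2−1)² + (-4−3)² = 9 + 49 = 58
The largest is to Hub-A.

Hub-A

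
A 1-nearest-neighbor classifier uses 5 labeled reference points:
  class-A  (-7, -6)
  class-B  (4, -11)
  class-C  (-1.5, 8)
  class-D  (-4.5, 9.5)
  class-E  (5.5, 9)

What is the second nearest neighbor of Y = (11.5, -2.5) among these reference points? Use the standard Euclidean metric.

class-E

Squared Euclidean distances:
d²(Y, class-A) = (11.5−(-7))² + (-2.5−(-6))² = 342.25 + 12.25 = 354.5
d²(Y, class-B) = (11.5−4)² + (-2.5−(-11))² = 56.25 + 72.25 = 128.5
d²(Y, class-C) = (11.5−(-1.5))² + (-2.5−8)² = 169 + 110.25 = 279.25
d²(Y, class-D) = (11.5−(-4.5))² + (-2.5−9.5)² = 256 + 144 = 400
d²(Y, class-E) = (11.5−5.5)² + (-2.5−9)² = 36 + 132.25 = 168.25
Sorted ascending: class-B, class-E, class-C, … — the second-nearest is class-E.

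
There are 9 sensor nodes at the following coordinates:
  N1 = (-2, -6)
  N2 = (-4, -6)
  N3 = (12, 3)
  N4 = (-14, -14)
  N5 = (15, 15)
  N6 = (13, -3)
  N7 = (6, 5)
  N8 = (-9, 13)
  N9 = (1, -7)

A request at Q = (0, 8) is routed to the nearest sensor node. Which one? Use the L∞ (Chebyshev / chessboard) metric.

d(Q,N1) = max(2, 14) = 14
d(Q,N2) = max(4, 14) = 14
d(Q,N3) = max(12, 5) = 12
d(Q,N4) = max(14, 22) = 22
d(Q,N5) = max(15, 7) = 15
d(Q,N6) = max(13, 11) = 13
d(Q,N7) = max(6, 3) = 6
d(Q,N8) = max(9, 5) = 9
d(Q,N9) = max(1, 15) = 15
The smallest is to N7, so Q lies in the Voronoi region of N7.

N7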